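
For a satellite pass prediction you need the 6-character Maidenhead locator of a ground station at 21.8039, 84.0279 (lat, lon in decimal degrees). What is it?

NL21at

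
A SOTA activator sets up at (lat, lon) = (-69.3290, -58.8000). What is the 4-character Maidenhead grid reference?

Offset from 180°W / 90°S: lon 121.20°, lat 20.67°.
Field: lon ⌊121.20/20⌋ = 6 → G; lat ⌊20.67/10⌋ = 2 → C.
Square: lon ⌊1.20/2⌋ = 0; lat ⌊0.67/1⌋ = 0.

GC00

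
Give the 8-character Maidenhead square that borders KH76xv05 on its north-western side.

Longitude extended square 0; −1 → -1, wraps to 9, carry into subsquare.
Longitude subsquare x = 23; −1 → 22 = w.
Latitude extended square 5; +1 → 6.

KH76wv96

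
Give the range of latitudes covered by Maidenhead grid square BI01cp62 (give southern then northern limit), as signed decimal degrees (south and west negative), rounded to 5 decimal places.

Field B=1, I=8: +1·20° lon, +8·10° lat → SW at lon -160°, lat -10°.
Square 0, 1: +0·2° lon, +1·1° lat → SW at lon -160°, lat -9°.
Subsquare c=2, p=15: +2·0.0833333° lon, +15·0.0416667° lat → SW at lon -159.833°, lat -8.375°.
Extended square 6, 2: +6·0.00833333° lon, +2·0.00416667° lat → SW at lon -159.783°, lat -8.36667°.
Cell spans 0.00833333° lon × 0.00416667° lat.
south -8.36667, north -8.36250.

-8.36667, -8.36250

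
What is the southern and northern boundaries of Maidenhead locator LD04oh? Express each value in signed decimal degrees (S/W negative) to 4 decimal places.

-55.7083, -55.6667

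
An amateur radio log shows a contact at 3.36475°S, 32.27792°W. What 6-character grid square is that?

Offset from 180°W / 90°S: lon 147.7221°, lat 86.6352°.
Field (20°×10°, letters A–R): lon ⌊147.7221/20⌋ = 7 → H; lat ⌊86.6352/10⌋ = 8 → I.
Square (2°×1°, digits 0–9): lon ⌊7.7221/2⌋ = 3; lat ⌊6.6352/1⌋ = 6.
Subsquare (5′×2.5′, letters a–x): lon ⌊1.7221/0.0833333⌋ = 20 → u; lat ⌊0.6352/0.0416667⌋ = 15 → p.

HI36up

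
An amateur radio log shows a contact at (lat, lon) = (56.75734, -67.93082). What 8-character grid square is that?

FO66as81

Shift to the Maidenhead origin (180°W, 90°S): lon 112.06918, lat 146.75734.
Field: lon ⌊112.06918/20⌋ = 5 → F; lat ⌊146.75734/10⌋ = 14 → O.
Square: lon ⌊12.06918/2⌋ = 6; lat ⌊6.75734/1⌋ = 6.
Subsquare: lon ⌊0.06918/0.0833333⌋ = 0 → a; lat ⌊0.75734/0.0416667⌋ = 18 → s.
Extended square: lon ⌊0.06918/0.00833333⌋ = 8; lat ⌊0.00734/0.00416667⌋ = 1.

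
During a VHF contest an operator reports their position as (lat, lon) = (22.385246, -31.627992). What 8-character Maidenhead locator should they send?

HL42ej42

Shift to the Maidenhead origin (180°W, 90°S): lon 148.37201, lat 112.38525.
Field (20°×10°, letters A–R): lon ⌊148.37201/20⌋ = 7 → H; lat ⌊112.38525/10⌋ = 11 → L.
Square (2°×1°, digits 0–9): lon ⌊8.37201/2⌋ = 4; lat ⌊2.38525/1⌋ = 2.
Subsquare (5′×2.5′, letters a–x): lon ⌊0.37201/0.0833333⌋ = 4 → e; lat ⌊0.38525/0.0416667⌋ = 9 → j.
Extended square (30″×15″, digits 0–9): lon ⌊0.03867/0.00833333⌋ = 4; lat ⌊0.01025/0.00416667⌋ = 2.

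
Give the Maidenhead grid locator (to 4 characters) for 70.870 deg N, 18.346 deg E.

Shift to the Maidenhead origin (180°W, 90°S): lon 198.35, lat 160.87.
Field: 198.35/20 → 9 → J, 160.87/10 → 16 → Q; chars JQ.
Square: 18.35/2 → 9, 0.87/1 → 0; chars 90.

JQ90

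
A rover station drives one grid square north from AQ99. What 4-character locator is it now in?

AR90

Latitude square 9; +1 → 10, wraps to 0, carry into field.
Latitude field Q = 16; +1 → 17 = R.
The longitude characters are unchanged.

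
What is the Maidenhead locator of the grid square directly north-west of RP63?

RP54

Longitude square 6; −1 → 5.
Latitude square 3; +1 → 4.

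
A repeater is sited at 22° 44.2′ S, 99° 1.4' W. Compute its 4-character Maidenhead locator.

EG07

Shift to the Maidenhead origin (180°W, 90°S): lon 80.98, lat 67.26.
Field (20°×10°, letters A–R): 80.98/20 → 4 → E, 67.26/10 → 6 → G; chars EG.
Square (2°×1°, digits 0–9): 0.98/2 → 0, 7.26/1 → 7; chars 07.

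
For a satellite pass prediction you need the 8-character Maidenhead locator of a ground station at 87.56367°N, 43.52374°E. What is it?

LR17sn25

Shift to the Maidenhead origin (180°W, 90°S): lon 223.52374, lat 177.56367.
Field: 223.52374/20 → 11 → L, 177.56367/10 → 17 → R; chars LR.
Square: 3.52374/2 → 1, 7.56367/1 → 7; chars 17.
Subsquare: 1.52374/0.0833333 → 18 → s, 0.56367/0.0416667 → 13 → n; chars sn.
Extended square: 0.02374/0.00833333 → 2, 0.02200/0.00416667 → 5; chars 25.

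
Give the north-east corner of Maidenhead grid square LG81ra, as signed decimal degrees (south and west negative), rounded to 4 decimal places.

-28.9583, 57.5000

Field L=11, G=6: +11·20° lon, +6·10° lat → SW at lon 40°, lat -30°.
Square 8, 1: +8·2° lon, +1·1° lat → SW at lon 56°, lat -29°.
Subsquare r=17, a=0: +17·0.0833333° lon, +0·0.0416667° lat → SW at lon 57.4167°, lat -29°.
Cell spans 0.0833333° lon × 0.0416667° lat. NE corner is SW corner plus one full cell.
latitude -28.9583, longitude 57.5000.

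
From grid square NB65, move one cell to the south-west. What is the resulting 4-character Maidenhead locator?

NB54

Longitude square 6; −1 → 5.
Latitude square 5; −1 → 4.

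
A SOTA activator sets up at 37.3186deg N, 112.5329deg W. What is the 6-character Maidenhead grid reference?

DM37rh

Add 180° to longitude and 90° to latitude: 67.4671, 127.3186.
Field: 67.4671/20 → 3 → D, 127.3186/10 → 12 → M; chars DM.
Square: 7.4671/2 → 3, 7.3186/1 → 7; chars 37.
Subsquare: 1.4671/0.0833333 → 17 → r, 0.3186/0.0416667 → 7 → h; chars rh.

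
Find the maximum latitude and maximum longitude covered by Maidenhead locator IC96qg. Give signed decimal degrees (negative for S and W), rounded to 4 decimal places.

Field I=8, C=2: +8·20° lon, +2·10° lat → SW at lon -20°, lat -70°.
Square 9, 6: +9·2° lon, +6·1° lat → SW at lon -2°, lat -64°.
Subsquare q=16, g=6: +16·0.0833333° lon, +6·0.0416667° lat → SW at lon -0.666667°, lat -63.75°.
Cell spans 0.0833333° lon × 0.0416667° lat. NE corner is SW corner plus one full cell.
latitude -63.7083, longitude -0.5833.

-63.7083, -0.5833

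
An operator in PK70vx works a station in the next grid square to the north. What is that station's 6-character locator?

PK71va

Latitude subsquare x = 23; +1 → 24, wraps to 0 = a, carry into square.
Latitude square 0; +1 → 1.
The longitude characters are unchanged.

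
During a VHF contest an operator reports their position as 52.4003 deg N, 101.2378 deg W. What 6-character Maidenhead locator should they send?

Add 180° to longitude and 90° to latitude: 78.7622, 142.4003.
Field (20°×10°, letters A–R): lon ⌊78.7622/20⌋ = 3 → D; lat ⌊142.4003/10⌋ = 14 → O.
Square (2°×1°, digits 0–9): lon ⌊18.7622/2⌋ = 9; lat ⌊2.4003/1⌋ = 2.
Subsquare (5′×2.5′, letters a–x): lon ⌊0.7622/0.0833333⌋ = 9 → j; lat ⌊0.4003/0.0416667⌋ = 9 → j.

DO92jj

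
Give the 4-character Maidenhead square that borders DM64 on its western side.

Longitude square 6; −1 → 5.
The latitude characters are unchanged.

DM54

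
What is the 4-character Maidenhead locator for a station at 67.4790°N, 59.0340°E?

Add 180° to longitude and 90° to latitude: 239.03, 157.48.
Field (20°×10°, letters A–R): 239.03/20 → 11 → L, 157.48/10 → 15 → P; chars LP.
Square (2°×1°, digits 0–9): 19.03/2 → 9, 7.48/1 → 7; chars 97.

LP97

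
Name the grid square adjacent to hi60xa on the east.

Longitude subsquare x = 23; +1 → 24, wraps to 0 = a, carry into square.
Longitude square 6; +1 → 7.
The latitude characters are unchanged.

HI70aa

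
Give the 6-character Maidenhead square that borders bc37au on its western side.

BC27xu

Longitude subsquare a = 0; −1 → -1, wraps to 23 = x, carry into square.
Longitude square 3; −1 → 2.
The latitude characters are unchanged.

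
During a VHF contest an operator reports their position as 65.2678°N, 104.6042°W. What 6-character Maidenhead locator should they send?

DP75qg

Shift to the Maidenhead origin (180°W, 90°S): lon 75.3958, lat 155.2678.
Field: 75.3958/20 → 3 → D, 155.2678/10 → 15 → P; chars DP.
Square: 15.3958/2 → 7, 5.2678/1 → 5; chars 75.
Subsquare: 1.3958/0.0833333 → 16 → q, 0.2678/0.0416667 → 6 → g; chars qg.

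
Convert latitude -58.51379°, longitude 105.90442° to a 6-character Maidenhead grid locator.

OD21wl

Shift to the Maidenhead origin (180°W, 90°S): lon 285.9044, lat 31.4862.
Field: 285.9044/20 → 14 → O, 31.4862/10 → 3 → D; chars OD.
Square: 5.9044/2 → 2, 1.4862/1 → 1; chars 21.
Subsquare: 1.9044/0.0833333 → 22 → w, 0.4862/0.0416667 → 11 → l; chars wl.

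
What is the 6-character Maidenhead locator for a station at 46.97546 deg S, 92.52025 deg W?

EE33ra

Offset from 180°W / 90°S: lon 87.4797°, lat 43.0245°.
Field: 87.4797/20 → 4 → E, 43.0245/10 → 4 → E; chars EE.
Square: 7.4797/2 → 3, 3.0245/1 → 3; chars 33.
Subsquare: 1.4797/0.0833333 → 17 → r, 0.0245/0.0416667 → 0 → a; chars ra.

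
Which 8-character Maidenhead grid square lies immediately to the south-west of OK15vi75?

OK15vi64

Longitude extended square 7; −1 → 6.
Latitude extended square 5; −1 → 4.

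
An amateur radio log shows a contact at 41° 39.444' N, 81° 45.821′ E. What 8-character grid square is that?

NN01vp17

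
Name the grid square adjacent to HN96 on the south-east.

Longitude square 9; +1 → 10, wraps to 0, carry into field.
Longitude field H = 7; +1 → 8 = I.
Latitude square 6; −1 → 5.

IN05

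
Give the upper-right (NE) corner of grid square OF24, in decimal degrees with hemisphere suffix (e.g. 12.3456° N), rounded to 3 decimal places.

Field O=14, F=5: +14·20° lon, +5·10° lat → SW at lon 100°, lat -40°.
Square 2, 4: +2·2° lon, +4·1° lat → SW at lon 104°, lat -36°.
Cell spans 2° lon × 1° lat. NE corner is SW corner plus one full cell.
latitude 35.000° S, longitude 106.000° E.

35.000° S, 106.000° E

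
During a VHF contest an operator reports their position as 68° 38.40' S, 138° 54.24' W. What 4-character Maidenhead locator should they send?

CC01

Offset from 180°W / 90°S: lon 41.10°, lat 21.36°.
Field (20°×10°, letters A–R): 41.10/20 → 2 → C, 21.36/10 → 2 → C; chars CC.
Square (2°×1°, digits 0–9): 1.10/2 → 0, 1.36/1 → 1; chars 01.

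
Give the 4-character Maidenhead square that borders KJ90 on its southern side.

KI99

Latitude square 0; −1 → -1, wraps to 9, carry into field.
Latitude field J = 9; −1 → 8 = I.
The longitude characters are unchanged.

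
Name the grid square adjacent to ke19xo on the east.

KE29ao

Longitude subsquare x = 23; +1 → 24, wraps to 0 = a, carry into square.
Longitude square 1; +1 → 2.
The latitude characters are unchanged.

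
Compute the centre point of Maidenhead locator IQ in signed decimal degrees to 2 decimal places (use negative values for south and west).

75.00, -10.00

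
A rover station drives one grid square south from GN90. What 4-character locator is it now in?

GM99

Latitude square 0; −1 → -1, wraps to 9, carry into field.
Latitude field N = 13; −1 → 12 = M.
The longitude characters are unchanged.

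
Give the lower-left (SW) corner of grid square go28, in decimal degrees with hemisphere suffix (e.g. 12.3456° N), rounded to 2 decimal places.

58.00° N, 56.00° W

Field G=6, O=14: +6·20° lon, +14·10° lat → SW at lon -60°, lat 50°.
Square 2, 8: +2·2° lon, +8·1° lat → SW at lon -56°, lat 58°.
latitude 58.00° N, longitude 56.00° W.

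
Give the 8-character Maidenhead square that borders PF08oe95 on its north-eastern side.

PF08pe06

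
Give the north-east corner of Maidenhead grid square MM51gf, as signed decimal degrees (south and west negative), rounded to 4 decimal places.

31.2500, 70.5833

Field M=12, M=12: +12·20° lon, +12·10° lat → SW at lon 60°, lat 30°.
Square 5, 1: +5·2° lon, +1·1° lat → SW at lon 70°, lat 31°.
Subsquare g=6, f=5: +6·0.0833333° lon, +5·0.0416667° lat → SW at lon 70.5°, lat 31.2083°.
Cell spans 0.0833333° lon × 0.0416667° lat. NE corner is SW corner plus one full cell.
latitude 31.2500, longitude 70.5833.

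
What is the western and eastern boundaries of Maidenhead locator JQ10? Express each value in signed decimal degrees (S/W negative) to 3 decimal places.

2.000, 4.000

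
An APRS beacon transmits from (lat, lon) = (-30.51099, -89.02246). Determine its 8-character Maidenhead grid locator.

EF59ll77

Add 180° to longitude and 90° to latitude: 90.97754, 59.48901.
Field: 90.97754/20 → 4 → E, 59.48901/10 → 5 → F; chars EF.
Square: 10.97754/2 → 5, 9.48901/1 → 9; chars 59.
Subsquare: 0.97754/0.0833333 → 11 → l, 0.48901/0.0416667 → 11 → l; chars ll.
Extended square: 0.06087/0.00833333 → 7, 0.03068/0.00416667 → 7; chars 77.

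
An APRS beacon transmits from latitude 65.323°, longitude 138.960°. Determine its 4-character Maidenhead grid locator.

Offset from 180°W / 90°S: lon 318.96°, lat 155.32°.
Field: lon ⌊318.96/20⌋ = 15 → P; lat ⌊155.32/10⌋ = 15 → P.
Square: lon ⌊18.96/2⌋ = 9; lat ⌊5.32/1⌋ = 5.

PP95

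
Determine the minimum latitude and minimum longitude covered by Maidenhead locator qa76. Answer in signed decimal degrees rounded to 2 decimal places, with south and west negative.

Field Q=16, A=0: +16·20° lon, +0·10° lat → SW at lon 140°, lat -90°.
Square 7, 6: +7·2° lon, +6·1° lat → SW at lon 154°, lat -84°.
latitude -84.00, longitude 154.00.

-84.00, 154.00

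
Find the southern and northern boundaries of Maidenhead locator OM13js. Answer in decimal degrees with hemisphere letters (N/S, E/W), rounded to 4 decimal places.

33.7500° N, 33.7917° N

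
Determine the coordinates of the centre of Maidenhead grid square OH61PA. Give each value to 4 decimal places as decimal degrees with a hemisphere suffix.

Field O=14, H=7: +14·20° lon, +7·10° lat → SW at lon 100°, lat -20°.
Square 6, 1: +6·2° lon, +1·1° lat → SW at lon 112°, lat -19°.
Subsquare p=15, a=0: +15·0.0833333° lon, +0·0.0416667° lat → SW at lon 113.25°, lat -19°.
Cell spans 0.0833333° lon × 0.0416667° lat. Centre is SW corner plus half of each.
latitude 18.9792° S, longitude 113.2917° E.

18.9792° S, 113.2917° E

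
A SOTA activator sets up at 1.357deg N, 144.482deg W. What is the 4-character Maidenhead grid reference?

BJ71

Add 180° to longitude and 90° to latitude: 35.52, 91.36.
Field: 35.52/20 → 1 → B, 91.36/10 → 9 → J; chars BJ.
Square: 15.52/2 → 7, 1.36/1 → 1; chars 71.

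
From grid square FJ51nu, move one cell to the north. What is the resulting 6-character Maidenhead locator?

Latitude subsquare u = 20; +1 → 21 = v.
The longitude characters are unchanged.

FJ51nv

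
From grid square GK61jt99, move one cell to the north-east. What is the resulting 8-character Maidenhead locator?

GK61ku00

Longitude extended square 9; +1 → 10, wraps to 0, carry into subsquare.
Longitude subsquare j = 9; +1 → 10 = k.
Latitude extended square 9; +1 → 10, wraps to 0, carry into subsquare.
Latitude subsquare t = 19; +1 → 20 = u.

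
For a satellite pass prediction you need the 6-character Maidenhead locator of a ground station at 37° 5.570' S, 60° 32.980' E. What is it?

Shift to the Maidenhead origin (180°W, 90°S): lon 240.5497, lat 52.9072.
Field (20°×10°, letters A–R): lon ⌊240.5497/20⌋ = 12 → M; lat ⌊52.9072/10⌋ = 5 → F.
Square (2°×1°, digits 0–9): lon ⌊0.5497/2⌋ = 0; lat ⌊2.9072/1⌋ = 2.
Subsquare (5′×2.5′, letters a–x): lon ⌊0.5497/0.0833333⌋ = 6 → g; lat ⌊0.9072/0.0416667⌋ = 21 → v.

MF02gv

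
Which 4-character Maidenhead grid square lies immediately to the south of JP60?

JO69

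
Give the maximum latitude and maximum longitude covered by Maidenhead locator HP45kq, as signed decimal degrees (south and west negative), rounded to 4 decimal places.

65.7083, -31.0833

Field H=7, P=15: +7·20° lon, +15·10° lat → SW at lon -40°, lat 60°.
Square 4, 5: +4·2° lon, +5·1° lat → SW at lon -32°, lat 65°.
Subsquare k=10, q=16: +10·0.0833333° lon, +16·0.0416667° lat → SW at lon -31.1667°, lat 65.6667°.
Cell spans 0.0833333° lon × 0.0416667° lat. NE corner is SW corner plus one full cell.
latitude 65.7083, longitude -31.0833.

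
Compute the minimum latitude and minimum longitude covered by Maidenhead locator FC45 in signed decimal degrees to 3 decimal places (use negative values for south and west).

-65.000, -72.000

Field F=5, C=2: +5·20° lon, +2·10° lat → SW at lon -80°, lat -70°.
Square 4, 5: +4·2° lon, +5·1° lat → SW at lon -72°, lat -65°.
latitude -65.000, longitude -72.000.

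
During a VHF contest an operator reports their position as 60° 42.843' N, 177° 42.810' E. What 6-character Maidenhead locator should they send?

Add 180° to longitude and 90° to latitude: 357.7135, 150.7140.
Field (20°×10°, letters A–R): lon ⌊357.7135/20⌋ = 17 → R; lat ⌊150.7140/10⌋ = 15 → P.
Square (2°×1°, digits 0–9): lon ⌊17.7135/2⌋ = 8; lat ⌊0.7140/1⌋ = 0.
Subsquare (5′×2.5′, letters a–x): lon ⌊1.7135/0.0833333⌋ = 20 → u; lat ⌊0.7140/0.0416667⌋ = 17 → r.

RP80ur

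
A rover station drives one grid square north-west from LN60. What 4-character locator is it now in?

LN51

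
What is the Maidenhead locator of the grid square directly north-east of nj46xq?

Longitude subsquare x = 23; +1 → 24, wraps to 0 = a, carry into square.
Longitude square 4; +1 → 5.
Latitude subsquare q = 16; +1 → 17 = r.

NJ56ar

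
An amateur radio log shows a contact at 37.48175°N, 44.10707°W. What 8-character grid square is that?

GM77wl75

Add 180° to longitude and 90° to latitude: 135.89293, 127.48175.
Field: 135.89293/20 → 6 → G, 127.48175/10 → 12 → M; chars GM.
Square: 15.89293/2 → 7, 7.48175/1 → 7; chars 77.
Subsquare: 1.89293/0.0833333 → 22 → w, 0.48175/0.0416667 → 11 → l; chars wl.
Extended square: 0.05960/0.00833333 → 7, 0.02342/0.00416667 → 5; chars 75.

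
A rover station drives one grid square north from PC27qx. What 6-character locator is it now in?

PC28qa

Latitude subsquare x = 23; +1 → 24, wraps to 0 = a, carry into square.
Latitude square 7; +1 → 8.
The longitude characters are unchanged.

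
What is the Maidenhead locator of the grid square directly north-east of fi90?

Longitude square 9; +1 → 10, wraps to 0, carry into field.
Longitude field F = 5; +1 → 6 = G.
Latitude square 0; +1 → 1.

GI01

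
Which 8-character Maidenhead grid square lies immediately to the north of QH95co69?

Latitude extended square 9; +1 → 10, wraps to 0, carry into subsquare.
Latitude subsquare o = 14; +1 → 15 = p.
The longitude characters are unchanged.

QH95cp60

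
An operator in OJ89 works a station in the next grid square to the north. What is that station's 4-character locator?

Latitude square 9; +1 → 10, wraps to 0, carry into field.
Latitude field J = 9; +1 → 10 = K.
The longitude characters are unchanged.

OK80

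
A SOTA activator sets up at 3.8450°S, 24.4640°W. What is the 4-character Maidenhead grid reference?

Shift to the Maidenhead origin (180°W, 90°S): lon 155.54, lat 86.16.
Field (20°×10°, letters A–R): 155.54/20 → 7 → H, 86.16/10 → 8 → I; chars HI.
Square (2°×1°, digits 0–9): 15.54/2 → 7, 6.16/1 → 6; chars 76.

HI76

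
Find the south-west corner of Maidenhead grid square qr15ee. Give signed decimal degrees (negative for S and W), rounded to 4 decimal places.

85.1667, 142.3333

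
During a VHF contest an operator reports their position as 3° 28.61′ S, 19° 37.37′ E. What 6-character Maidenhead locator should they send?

Shift to the Maidenhead origin (180°W, 90°S): lon 199.6228, lat 86.5232.
Field: 199.6228/20 → 9 → J, 86.5232/10 → 8 → I; chars JI.
Square: 19.6228/2 → 9, 6.5232/1 → 6; chars 96.
Subsquare: 1.6228/0.0833333 → 19 → t, 0.5232/0.0416667 → 12 → m; chars tm.

JI96tm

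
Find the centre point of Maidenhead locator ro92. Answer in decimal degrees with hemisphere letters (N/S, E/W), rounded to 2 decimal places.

Field R=17, O=14: +17·20° lon, +14·10° lat → SW at lon 160°, lat 50°.
Square 9, 2: +9·2° lon, +2·1° lat → SW at lon 178°, lat 52°.
Cell spans 2° lon × 1° lat. Centre is SW corner plus half of each.
latitude 52.50° N, longitude 179.00° E.

52.50° N, 179.00° E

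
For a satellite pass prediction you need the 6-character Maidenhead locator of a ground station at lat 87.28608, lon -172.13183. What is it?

AR37wg

Shift to the Maidenhead origin (180°W, 90°S): lon 7.8682, lat 177.2861.
Field: lon ⌊7.8682/20⌋ = 0 → A; lat ⌊177.2861/10⌋ = 17 → R.
Square: lon ⌊7.8682/2⌋ = 3; lat ⌊7.2861/1⌋ = 7.
Subsquare: lon ⌊1.8682/0.0833333⌋ = 22 → w; lat ⌊0.2861/0.0416667⌋ = 6 → g.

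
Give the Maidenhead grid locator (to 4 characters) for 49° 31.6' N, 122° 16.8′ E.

PN19

Shift to the Maidenhead origin (180°W, 90°S): lon 302.28, lat 139.53.
Field: 302.28/20 → 15 → P, 139.53/10 → 13 → N; chars PN.
Square: 2.28/2 → 1, 9.53/1 → 9; chars 19.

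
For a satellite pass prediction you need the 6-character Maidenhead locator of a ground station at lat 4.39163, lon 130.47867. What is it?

Offset from 180°W / 90°S: lon 310.4787°, lat 94.3916°.
Field: 310.4787/20 → 15 → P, 94.3916/10 → 9 → J; chars PJ.
Square: 10.4787/2 → 5, 4.3916/1 → 4; chars 54.
Subsquare: 0.4787/0.0833333 → 5 → f, 0.3916/0.0416667 → 9 → j; chars fj.

PJ54fj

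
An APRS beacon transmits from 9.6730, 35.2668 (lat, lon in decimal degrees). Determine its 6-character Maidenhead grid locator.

KJ79pq

Add 180° to longitude and 90° to latitude: 215.2668, 99.6730.
Field: 215.2668/20 → 10 → K, 99.6730/10 → 9 → J; chars KJ.
Square: 15.2668/2 → 7, 9.6730/1 → 9; chars 79.
Subsquare: 1.2668/0.0833333 → 15 → p, 0.6730/0.0416667 → 16 → q; chars pq.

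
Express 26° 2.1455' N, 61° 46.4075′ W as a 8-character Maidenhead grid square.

FL96ca78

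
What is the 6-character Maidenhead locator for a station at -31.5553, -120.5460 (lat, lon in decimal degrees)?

Shift to the Maidenhead origin (180°W, 90°S): lon 59.4540, lat 58.4447.
Field (20°×10°, letters A–R): 59.4540/20 → 2 → C, 58.4447/10 → 5 → F; chars CF.
Square (2°×1°, digits 0–9): 19.4540/2 → 9, 8.4447/1 → 8; chars 98.
Subsquare (5′×2.5′, letters a–x): 1.4540/0.0833333 → 17 → r, 0.4447/0.0416667 → 10 → k; chars rk.

CF98rk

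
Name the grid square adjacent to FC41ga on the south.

FC40gx

Latitude subsquare a = 0; −1 → -1, wraps to 23 = x, carry into square.
Latitude square 1; −1 → 0.
The longitude characters are unchanged.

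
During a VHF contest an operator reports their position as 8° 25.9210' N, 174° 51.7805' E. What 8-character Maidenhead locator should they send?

RJ78kk33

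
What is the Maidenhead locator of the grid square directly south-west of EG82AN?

EG72xm

Longitude subsquare a = 0; −1 → -1, wraps to 23 = x, carry into square.
Longitude square 8; −1 → 7.
Latitude subsquare n = 13; −1 → 12 = m.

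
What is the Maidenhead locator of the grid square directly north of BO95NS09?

Latitude extended square 9; +1 → 10, wraps to 0, carry into subsquare.
Latitude subsquare s = 18; +1 → 19 = t.
The longitude characters are unchanged.

BO95nt00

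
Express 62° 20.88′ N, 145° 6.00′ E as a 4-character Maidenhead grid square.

Shift to the Maidenhead origin (180°W, 90°S): lon 325.10, lat 152.35.
Field: lon ⌊325.10/20⌋ = 16 → Q; lat ⌊152.35/10⌋ = 15 → P.
Square: lon ⌊5.10/2⌋ = 2; lat ⌊2.35/1⌋ = 2.

QP22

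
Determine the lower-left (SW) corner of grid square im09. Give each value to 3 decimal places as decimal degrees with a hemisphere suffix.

39.000° N, 20.000° W

Field I=8, M=12: +8·20° lon, +12·10° lat → SW at lon -20°, lat 30°.
Square 0, 9: +0·2° lon, +9·1° lat → SW at lon -20°, lat 39°.
latitude 39.000° N, longitude 20.000° W.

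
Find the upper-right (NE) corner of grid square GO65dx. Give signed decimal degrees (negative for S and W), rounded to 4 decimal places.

56.0000, -47.6667

Field G=6, O=14: +6·20° lon, +14·10° lat → SW at lon -60°, lat 50°.
Square 6, 5: +6·2° lon, +5·1° lat → SW at lon -48°, lat 55°.
Subsquare d=3, x=23: +3·0.0833333° lon, +23·0.0416667° lat → SW at lon -47.75°, lat 55.9583°.
Cell spans 0.0833333° lon × 0.0416667° lat. NE corner is SW corner plus one full cell.
latitude 56.0000, longitude -47.6667.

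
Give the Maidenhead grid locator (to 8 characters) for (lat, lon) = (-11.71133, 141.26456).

Shift to the Maidenhead origin (180°W, 90°S): lon 321.26456, lat 78.28867.
Field: lon ⌊321.26456/20⌋ = 16 → Q; lat ⌊78.28867/10⌋ = 7 → H.
Square: lon ⌊1.26456/2⌋ = 0; lat ⌊8.28867/1⌋ = 8.
Subsquare: lon ⌊1.26456/0.0833333⌋ = 15 → p; lat ⌊0.28867/0.0416667⌋ = 6 → g.
Extended square: lon ⌊0.01456/0.00833333⌋ = 1; lat ⌊0.03867/0.00416667⌋ = 9.

QH08pg19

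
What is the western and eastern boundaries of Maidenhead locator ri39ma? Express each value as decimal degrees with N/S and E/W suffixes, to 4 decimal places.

167.0000° E, 167.0833° E

Field R=17, I=8: +17·20° lon, +8·10° lat → SW at lon 160°, lat -10°.
Square 3, 9: +3·2° lon, +9·1° lat → SW at lon 166°, lat -1°.
Subsquare m=12, a=0: +12·0.0833333° lon, +0·0.0416667° lat → SW at lon 167°, lat -1°.
Cell spans 0.0833333° lon × 0.0416667° lat.
west 167.0000° E, east 167.0833° E.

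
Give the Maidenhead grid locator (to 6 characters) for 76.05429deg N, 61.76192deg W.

FQ96cb

Add 180° to longitude and 90° to latitude: 118.2381, 166.0543.
Field: 118.2381/20 → 5 → F, 166.0543/10 → 16 → Q; chars FQ.
Square: 18.2381/2 → 9, 6.0543/1 → 6; chars 96.
Subsquare: 0.2381/0.0833333 → 2 → c, 0.0543/0.0416667 → 1 → b; chars cb.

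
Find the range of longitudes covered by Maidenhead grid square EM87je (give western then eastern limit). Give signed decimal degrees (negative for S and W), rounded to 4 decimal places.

-83.2500, -83.1667

Field E=4, M=12: +4·20° lon, +12·10° lat → SW at lon -100°, lat 30°.
Square 8, 7: +8·2° lon, +7·1° lat → SW at lon -84°, lat 37°.
Subsquare j=9, e=4: +9·0.0833333° lon, +4·0.0416667° lat → SW at lon -83.25°, lat 37.1667°.
Cell spans 0.0833333° lon × 0.0416667° lat.
west -83.2500, east -83.1667.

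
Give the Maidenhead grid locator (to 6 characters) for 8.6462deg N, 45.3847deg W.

GJ78hp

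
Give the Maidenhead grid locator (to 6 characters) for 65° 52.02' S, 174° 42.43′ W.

Offset from 180°W / 90°S: lon 5.2928°, lat 24.1330°.
Field: lon ⌊5.2928/20⌋ = 0 → A; lat ⌊24.1330/10⌋ = 2 → C.
Square: lon ⌊5.2928/2⌋ = 2; lat ⌊4.1330/1⌋ = 4.
Subsquare: lon ⌊1.2928/0.0833333⌋ = 15 → p; lat ⌊0.1330/0.0416667⌋ = 3 → d.

AC24pd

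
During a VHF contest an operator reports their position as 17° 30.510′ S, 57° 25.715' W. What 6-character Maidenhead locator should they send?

Offset from 180°W / 90°S: lon 122.5714°, lat 72.4915°.
Field: lon ⌊122.5714/20⌋ = 6 → G; lat ⌊72.4915/10⌋ = 7 → H.
Square: lon ⌊2.5714/2⌋ = 1; lat ⌊2.4915/1⌋ = 2.
Subsquare: lon ⌊0.5714/0.0833333⌋ = 6 → g; lat ⌊0.4915/0.0416667⌋ = 11 → l.

GH12gl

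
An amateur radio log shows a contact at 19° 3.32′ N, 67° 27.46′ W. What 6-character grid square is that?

FK69gb

Offset from 180°W / 90°S: lon 112.5423°, lat 109.0553°.
Field: 112.5423/20 → 5 → F, 109.0553/10 → 10 → K; chars FK.
Square: 12.5423/2 → 6, 9.0553/1 → 9; chars 69.
Subsquare: 0.5423/0.0833333 → 6 → g, 0.0553/0.0416667 → 1 → b; chars gb.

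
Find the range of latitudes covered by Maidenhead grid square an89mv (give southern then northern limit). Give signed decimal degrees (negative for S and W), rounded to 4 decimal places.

Field A=0, N=13: +0·20° lon, +13·10° lat → SW at lon -180°, lat 40°.
Square 8, 9: +8·2° lon, +9·1° lat → SW at lon -164°, lat 49°.
Subsquare m=12, v=21: +12·0.0833333° lon, +21·0.0416667° lat → SW at lon -163°, lat 49.875°.
Cell spans 0.0833333° lon × 0.0416667° lat.
south 49.8750, north 49.9167.

49.8750, 49.9167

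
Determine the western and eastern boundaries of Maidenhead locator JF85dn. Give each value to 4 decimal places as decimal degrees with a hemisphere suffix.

16.2500° E, 16.3333° E

Field J=9, F=5: +9·20° lon, +5·10° lat → SW at lon 0°, lat -40°.
Square 8, 5: +8·2° lon, +5·1° lat → SW at lon 16°, lat -35°.
Subsquare d=3, n=13: +3·0.0833333° lon, +13·0.0416667° lat → SW at lon 16.25°, lat -34.4583°.
Cell spans 0.0833333° lon × 0.0416667° lat.
west 16.2500° E, east 16.3333° E.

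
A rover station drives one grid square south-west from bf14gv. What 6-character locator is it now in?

BF14fu

Longitude subsquare g = 6; −1 → 5 = f.
Latitude subsquare v = 21; −1 → 20 = u.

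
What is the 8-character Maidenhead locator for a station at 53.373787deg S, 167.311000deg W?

Add 180° to longitude and 90° to latitude: 12.68900, 36.62621.
Field (20°×10°, letters A–R): 12.68900/20 → 0 → A, 36.62621/10 → 3 → D; chars AD.
Square (2°×1°, digits 0–9): 12.68900/2 → 6, 6.62621/1 → 6; chars 66.
Subsquare (5′×2.5′, letters a–x): 0.68900/0.0833333 → 8 → i, 0.62621/0.0416667 → 15 → p; chars ip.
Extended square (30″×15″, digits 0–9): 0.02233/0.00833333 → 2, 0.00121/0.00416667 → 0; chars 20.

AD66ip20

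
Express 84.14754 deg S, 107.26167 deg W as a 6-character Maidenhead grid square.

DA65iu

Add 180° to longitude and 90° to latitude: 72.7383, 5.8525.
Field: 72.7383/20 → 3 → D, 5.8525/10 → 0 → A; chars DA.
Square: 12.7383/2 → 6, 5.8525/1 → 5; chars 65.
Subsquare: 0.7383/0.0833333 → 8 → i, 0.8525/0.0416667 → 20 → u; chars iu.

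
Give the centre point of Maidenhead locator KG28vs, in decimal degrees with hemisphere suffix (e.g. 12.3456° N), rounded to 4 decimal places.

Field K=10, G=6: +10·20° lon, +6·10° lat → SW at lon 20°, lat -30°.
Square 2, 8: +2·2° lon, +8·1° lat → SW at lon 24°, lat -22°.
Subsquare v=21, s=18: +21·0.0833333° lon, +18·0.0416667° lat → SW at lon 25.75°, lat -21.25°.
Cell spans 0.0833333° lon × 0.0416667° lat. Centre is SW corner plus half of each.
latitude 21.2292° S, longitude 25.7917° E.

21.2292° S, 25.7917° E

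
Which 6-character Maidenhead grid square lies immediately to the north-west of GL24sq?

Longitude subsquare s = 18; −1 → 17 = r.
Latitude subsquare q = 16; +1 → 17 = r.

GL24rr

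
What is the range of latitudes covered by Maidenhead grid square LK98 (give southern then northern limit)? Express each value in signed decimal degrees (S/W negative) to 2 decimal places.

18.00, 19.00

Field L=11, K=10: +11·20° lon, +10·10° lat → SW at lon 40°, lat 10°.
Square 9, 8: +9·2° lon, +8·1° lat → SW at lon 58°, lat 18°.
Cell spans 2° lon × 1° lat.
south 18.00, north 19.00.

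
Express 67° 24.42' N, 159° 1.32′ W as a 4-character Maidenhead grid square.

BP07

Add 180° to longitude and 90° to latitude: 20.98, 157.41.
Field: lon ⌊20.98/20⌋ = 1 → B; lat ⌊157.41/10⌋ = 15 → P.
Square: lon ⌊0.98/2⌋ = 0; lat ⌊7.41/1⌋ = 7.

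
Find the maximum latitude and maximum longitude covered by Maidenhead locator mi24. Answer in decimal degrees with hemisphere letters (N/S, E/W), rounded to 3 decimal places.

5.000° S, 66.000° E

Field M=12, I=8: +12·20° lon, +8·10° lat → SW at lon 60°, lat -10°.
Square 2, 4: +2·2° lon, +4·1° lat → SW at lon 64°, lat -6°.
Cell spans 2° lon × 1° lat. NE corner is SW corner plus one full cell.
latitude 5.000° S, longitude 66.000° E.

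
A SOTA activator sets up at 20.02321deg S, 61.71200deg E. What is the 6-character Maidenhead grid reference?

Shift to the Maidenhead origin (180°W, 90°S): lon 241.7120, lat 69.9768.
Field: lon ⌊241.7120/20⌋ = 12 → M; lat ⌊69.9768/10⌋ = 6 → G.
Square: lon ⌊1.7120/2⌋ = 0; lat ⌊9.9768/1⌋ = 9.
Subsquare: lon ⌊1.7120/0.0833333⌋ = 20 → u; lat ⌊0.9768/0.0416667⌋ = 23 → x.

MG09ux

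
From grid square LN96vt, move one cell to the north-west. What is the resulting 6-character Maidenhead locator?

LN96uu

Longitude subsquare v = 21; −1 → 20 = u.
Latitude subsquare t = 19; +1 → 20 = u.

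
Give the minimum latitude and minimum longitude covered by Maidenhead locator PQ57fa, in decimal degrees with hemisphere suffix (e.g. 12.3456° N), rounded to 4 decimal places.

77.0000° N, 130.4167° E

Field P=15, Q=16: +15·20° lon, +16·10° lat → SW at lon 120°, lat 70°.
Square 5, 7: +5·2° lon, +7·1° lat → SW at lon 130°, lat 77°.
Subsquare f=5, a=0: +5·0.0833333° lon, +0·0.0416667° lat → SW at lon 130.417°, lat 77°.
latitude 77.0000° N, longitude 130.4167° E.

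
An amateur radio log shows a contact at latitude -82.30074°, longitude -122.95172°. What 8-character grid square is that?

CA87mq57

Shift to the Maidenhead origin (180°W, 90°S): lon 57.04828, lat 7.69926.
Field (20°×10°, letters A–R): lon ⌊57.04828/20⌋ = 2 → C; lat ⌊7.69926/10⌋ = 0 → A.
Square (2°×1°, digits 0–9): lon ⌊17.04828/2⌋ = 8; lat ⌊7.69926/1⌋ = 7.
Subsquare (5′×2.5′, letters a–x): lon ⌊1.04828/0.0833333⌋ = 12 → m; lat ⌊0.69926/0.0416667⌋ = 16 → q.
Extended square (30″×15″, digits 0–9): lon ⌊0.04828/0.00833333⌋ = 5; lat ⌊0.03259/0.00416667⌋ = 7.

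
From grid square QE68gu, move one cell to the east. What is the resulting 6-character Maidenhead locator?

Longitude subsquare g = 6; +1 → 7 = h.
The latitude characters are unchanged.

QE68hu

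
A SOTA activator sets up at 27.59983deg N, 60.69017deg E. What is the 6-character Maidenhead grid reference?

ML07io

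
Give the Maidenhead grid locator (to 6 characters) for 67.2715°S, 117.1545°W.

DC12kr

Shift to the Maidenhead origin (180°W, 90°S): lon 62.8455, lat 22.7285.
Field: 62.8455/20 → 3 → D, 22.7285/10 → 2 → C; chars DC.
Square: 2.8455/2 → 1, 2.7285/1 → 2; chars 12.
Subsquare: 0.8455/0.0833333 → 10 → k, 0.7285/0.0416667 → 17 → r; chars kr.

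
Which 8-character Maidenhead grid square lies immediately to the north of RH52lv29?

RH52lw20

Latitude extended square 9; +1 → 10, wraps to 0, carry into subsquare.
Latitude subsquare v = 21; +1 → 22 = w.
The longitude characters are unchanged.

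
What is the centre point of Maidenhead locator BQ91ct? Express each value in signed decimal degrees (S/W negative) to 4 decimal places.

71.8125, -141.7917

Field B=1, Q=16: +1·20° lon, +16·10° lat → SW at lon -160°, lat 70°.
Square 9, 1: +9·2° lon, +1·1° lat → SW at lon -142°, lat 71°.
Subsquare c=2, t=19: +2·0.0833333° lon, +19·0.0416667° lat → SW at lon -141.833°, lat 71.7917°.
Cell spans 0.0833333° lon × 0.0416667° lat. Centre is SW corner plus half of each.
latitude 71.8125, longitude -141.7917.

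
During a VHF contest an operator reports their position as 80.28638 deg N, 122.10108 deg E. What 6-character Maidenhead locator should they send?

PR10bg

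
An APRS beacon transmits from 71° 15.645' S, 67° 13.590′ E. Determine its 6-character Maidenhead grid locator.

MB38or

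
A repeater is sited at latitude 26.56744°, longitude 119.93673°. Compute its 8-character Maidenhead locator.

Shift to the Maidenhead origin (180°W, 90°S): lon 299.93673, lat 116.56744.
Field: 299.93673/20 → 14 → O, 116.56744/10 → 11 → L; chars OL.
Square: 19.93673/2 → 9, 6.56744/1 → 6; chars 96.
Subsquare: 1.93673/0.0833333 → 23 → x, 0.56744/0.0416667 → 13 → n; chars xn.
Extended square: 0.02006/0.00833333 → 2, 0.02577/0.00416667 → 6; chars 26.

OL96xn26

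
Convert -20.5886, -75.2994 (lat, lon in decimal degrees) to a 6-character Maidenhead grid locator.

FG29ij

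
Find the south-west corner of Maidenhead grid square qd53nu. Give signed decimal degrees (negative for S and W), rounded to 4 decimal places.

Field Q=16, D=3: +16·20° lon, +3·10° lat → SW at lon 140°, lat -60°.
Square 5, 3: +5·2° lon, +3·1° lat → SW at lon 150°, lat -57°.
Subsquare n=13, u=20: +13·0.0833333° lon, +20·0.0416667° lat → SW at lon 151.083°, lat -56.1667°.
latitude -56.1667, longitude 151.0833.

-56.1667, 151.0833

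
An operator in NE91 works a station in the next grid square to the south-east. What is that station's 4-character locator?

OE00

Longitude square 9; +1 → 10, wraps to 0, carry into field.
Longitude field N = 13; +1 → 14 = O.
Latitude square 1; −1 → 0.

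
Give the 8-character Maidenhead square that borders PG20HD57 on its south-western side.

Longitude extended square 5; −1 → 4.
Latitude extended square 7; −1 → 6.

PG20hd46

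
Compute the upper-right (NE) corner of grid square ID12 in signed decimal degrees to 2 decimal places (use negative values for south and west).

-57.00, -16.00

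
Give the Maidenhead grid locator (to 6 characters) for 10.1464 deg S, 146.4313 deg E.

Offset from 180°W / 90°S: lon 326.4313°, lat 79.8536°.
Field (20°×10°, letters A–R): 326.4313/20 → 16 → Q, 79.8536/10 → 7 → H; chars QH.
Square (2°×1°, digits 0–9): 6.4313/2 → 3, 9.8536/1 → 9; chars 39.
Subsquare (5′×2.5′, letters a–x): 0.4313/0.0833333 → 5 → f, 0.8536/0.0416667 → 20 → u; chars fu.

QH39fu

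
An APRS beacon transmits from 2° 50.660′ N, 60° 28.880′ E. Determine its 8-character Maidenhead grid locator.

Shift to the Maidenhead origin (180°W, 90°S): lon 240.48133, lat 92.84433.
Field: lon ⌊240.48133/20⌋ = 12 → M; lat ⌊92.84433/10⌋ = 9 → J.
Square: lon ⌊0.48133/2⌋ = 0; lat ⌊2.84433/1⌋ = 2.
Subsquare: lon ⌊0.48133/0.0833333⌋ = 5 → f; lat ⌊0.84433/0.0416667⌋ = 20 → u.
Extended square: lon ⌊0.06467/0.00833333⌋ = 7; lat ⌊0.01100/0.00416667⌋ = 2.

MJ02fu72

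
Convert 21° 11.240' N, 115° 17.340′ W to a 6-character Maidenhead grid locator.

Offset from 180°W / 90°S: lon 64.7110°, lat 111.1873°.
Field: 64.7110/20 → 3 → D, 111.1873/10 → 11 → L; chars DL.
Square: 4.7110/2 → 2, 1.1873/1 → 1; chars 21.
Subsquare: 0.7110/0.0833333 → 8 → i, 0.1873/0.0416667 → 4 → e; chars ie.

DL21ie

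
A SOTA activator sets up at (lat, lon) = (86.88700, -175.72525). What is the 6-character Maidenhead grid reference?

AR26dv

Offset from 180°W / 90°S: lon 4.2748°, lat 176.8870°.
Field: lon ⌊4.2748/20⌋ = 0 → A; lat ⌊176.8870/10⌋ = 17 → R.
Square: lon ⌊4.2748/2⌋ = 2; lat ⌊6.8870/1⌋ = 6.
Subsquare: lon ⌊0.2748/0.0833333⌋ = 3 → d; lat ⌊0.8870/0.0416667⌋ = 21 → v.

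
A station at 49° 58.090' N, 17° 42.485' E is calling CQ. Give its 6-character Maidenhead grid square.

Offset from 180°W / 90°S: lon 197.7081°, lat 139.9682°.
Field: 197.7081/20 → 9 → J, 139.9682/10 → 13 → N; chars JN.
Square: 17.7081/2 → 8, 9.9682/1 → 9; chars 89.
Subsquare: 1.7081/0.0833333 → 20 → u, 0.9682/0.0416667 → 23 → x; chars ux.

JN89ux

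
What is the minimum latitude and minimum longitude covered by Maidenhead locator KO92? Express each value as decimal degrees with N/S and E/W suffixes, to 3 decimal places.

52.000° N, 38.000° E

Field K=10, O=14: +10·20° lon, +14·10° lat → SW at lon 20°, lat 50°.
Square 9, 2: +9·2° lon, +2·1° lat → SW at lon 38°, lat 52°.
latitude 52.000° N, longitude 38.000° E.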